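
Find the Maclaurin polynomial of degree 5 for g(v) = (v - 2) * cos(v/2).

Multiply each power in the prefactor through the base expansion.

v^5/384 - v^4/192 - v^3/8 + v^2/4 + v - 2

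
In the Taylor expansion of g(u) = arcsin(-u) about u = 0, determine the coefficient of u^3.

-1/6

Differentiate repeatedly and evaluate at the center.
[u^0] = 0;  [u^1] = -1;  [u^2] = 0;  [u^3] = -1/6.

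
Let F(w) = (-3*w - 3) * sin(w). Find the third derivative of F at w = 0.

3

Shift and add copies of the series according to the polynomial's terms.
The coefficient of w^3 in the expansion is 1/2, so F′′′(0) = 3! * (1/2) = 3.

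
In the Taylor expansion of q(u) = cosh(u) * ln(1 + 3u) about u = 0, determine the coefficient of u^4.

Multiply the two series term by term and collect like powers.
So c_4 = q^(4)(0)/4! = -45/2.

-45/2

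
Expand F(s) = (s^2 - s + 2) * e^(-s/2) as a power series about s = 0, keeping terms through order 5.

-23*s^5/960 + 29*s^4/192 - 2*s^3/3 + 7*s^2/4 - 2*s + 2

Multiply each power in the prefactor through the base expansion.
F(0) = 2
F′(0) = -2
F′′(0) = 7/2
F′′′(0) = -4
F^(4)(0) = 29/8
F^(5)(0) = -23/8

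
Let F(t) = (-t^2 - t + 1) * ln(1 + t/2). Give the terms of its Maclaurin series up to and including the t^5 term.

-19*t^5/960 + 13*t^4/192 - t^3/3 - 5*t^2/8 + t/2

Shift and add copies of the series according to the polynomial's terms.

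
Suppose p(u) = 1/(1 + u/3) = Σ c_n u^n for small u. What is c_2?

1/9

[u^0] = 1;  [u^1] = -1/3;  [u^2] = 1/9.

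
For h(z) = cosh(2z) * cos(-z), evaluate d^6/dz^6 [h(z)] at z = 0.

Write out both Maclaurin series and multiply, keeping only the needed powers.
The coefficient of z^6 in the expansion is -13/80, so h^(6)(0) = 6! * (-13/80) = -117.

-117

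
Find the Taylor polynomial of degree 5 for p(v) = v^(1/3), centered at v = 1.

22*(v - 1)^5/729 - 10*(v - 1)^4/243 + 5*(v - 1)^3/81 - (v - 1)^2/9 + (v - 1)/3 + 1

p(1) = 1
p′(1) = 1/3
p′′(1) = -2/9
p′′′(1) = 10/27
p^(4)(1) = -80/81
p^(5)(1) = 880/243
The Taylor polynomial is Σ p^(k)(1)/k! · (v - 1)^k.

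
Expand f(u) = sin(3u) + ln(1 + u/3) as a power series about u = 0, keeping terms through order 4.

Add the two expansions coefficient-wise.
[u^0] = 0;  [u^1] = 10/3;  [u^2] = -1/18;  [u^3] = -727/162;  [u^4] = -1/324.

-u^4/324 - 727*u^3/162 - u^2/18 + 10*u/3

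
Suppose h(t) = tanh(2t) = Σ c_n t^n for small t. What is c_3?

-8/3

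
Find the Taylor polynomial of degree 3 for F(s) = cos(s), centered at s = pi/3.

sqrt(3)*(s - pi/3)^3/12 - (s - pi/3)^2/4 - sqrt(3)*(s - pi/3)/2 + 1/2

F(pi/3) = 1/2
F′(pi/3) = -sqrt(3)/2
F′′(pi/3) = -1/2
F′′′(pi/3) = sqrt(3)/2
Then c_k = F^(k)(pi/3)/k! gives each Taylor coefficient.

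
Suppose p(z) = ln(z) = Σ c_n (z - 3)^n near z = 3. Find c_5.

1/1215

Compute the successive derivatives at the expansion point and divide by k!.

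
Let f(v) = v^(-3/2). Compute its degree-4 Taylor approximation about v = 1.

315*(v - 1)^4/128 - 35*(v - 1)^3/16 + 15*(v - 1)^2/8 - 3*(v - 1)/2 + 1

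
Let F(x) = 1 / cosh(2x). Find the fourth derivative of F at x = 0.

80

Write the quotient as an unknown series and match coefficients against numerator = denominator · series.
From the series, [x^4] F = 10/3; multiply by 4! = 24 to get 80.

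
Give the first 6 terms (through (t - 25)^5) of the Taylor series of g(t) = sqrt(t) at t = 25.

Differentiate repeatedly and evaluate at the center.

7*(t - 25)^5/500000000 - (t - 25)^4/2000000 + (t - 25)^3/50000 - (t - 25)^2/1000 + (t - 25)/10 + 5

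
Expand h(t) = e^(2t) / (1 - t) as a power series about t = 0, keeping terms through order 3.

19*t^3/3 + 5*t^2 + 3*t + 1

Write out both Maclaurin series and multiply, keeping only the needed powers.
h(0) = 1
h′(0) = 3
h′′(0) = 10
h′′′(0) = 38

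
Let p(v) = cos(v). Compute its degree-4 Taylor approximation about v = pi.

[(v - pi)^0] = -1;  [(v - pi)^1] = 0;  [(v - pi)^2] = 1/2;  [(v - pi)^3] = 0;  [(v - pi)^4] = -1/24.

-(v - pi)^4/24 + (v - pi)^2/2 - 1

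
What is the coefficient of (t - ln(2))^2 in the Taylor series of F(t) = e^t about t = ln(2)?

1

[(t - ln(2))^0] = 2;  [(t - ln(2))^1] = 2;  [(t - ln(2))^2] = 1.
So c_2 = F′′(ln(2))/2! = 1.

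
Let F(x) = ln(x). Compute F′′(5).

-1/25

From the series, [(x - 5)^2] F = -1/50; multiply by 2! = 2 to get -1/25.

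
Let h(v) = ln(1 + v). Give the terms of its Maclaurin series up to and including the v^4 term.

-v^4/4 + v^3/3 - v^2/2 + v

h(0) = 0
h′(0) = 1
h′′(0) = -1
h′′′(0) = 2
h^(4)(0) = -6
Then c_k = h^(k)(0)/k! gives each Taylor coefficient.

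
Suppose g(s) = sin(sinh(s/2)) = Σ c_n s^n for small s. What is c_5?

-1/480

Compose series: expand the inner function first, then feed it into the outer expansion.
So c_5 = g^(5)(0)/5! = -1/480.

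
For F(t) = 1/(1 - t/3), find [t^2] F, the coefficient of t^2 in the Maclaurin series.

Compute the successive derivatives at the expansion point and divide by k!.
F(0) = 1
F′(0) = 1/3
F′′(0) = 2/9

1/9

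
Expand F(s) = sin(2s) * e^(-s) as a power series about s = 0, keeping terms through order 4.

s^4 - s^3/3 - 2*s^2 + 2*s

Write out both Maclaurin series and multiply, keeping only the needed powers.
[s^0] = 0;  [s^1] = 2;  [s^2] = -2;  [s^3] = -1/3;  [s^4] = 1.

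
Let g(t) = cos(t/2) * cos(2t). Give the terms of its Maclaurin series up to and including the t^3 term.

Write out both Maclaurin series and multiply, keeping only the needed powers.
g(0) = 1
g′(0) = 0
g′′(0) = -17/4
g′′′(0) = 0
Then c_k = g^(k)(0)/k! gives each Taylor coefficient.

1 - 17*t^2/8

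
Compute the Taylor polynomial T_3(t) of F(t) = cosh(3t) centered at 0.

F(0) = 1
F′(0) = 0
F′′(0) = 9
F′′′(0) = 0

9*t^2/2 + 1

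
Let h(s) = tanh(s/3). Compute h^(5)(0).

The coefficient of s^5 in the expansion is 2/3645, so h^(5)(0) = 5! * (2/3645) = 16/243.

16/243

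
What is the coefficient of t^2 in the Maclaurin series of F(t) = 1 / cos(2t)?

2

Write the quotient as an unknown series and match coefficients against numerator = denominator · series.
F(0) = 1
F′(0) = 0
F′′(0) = 4
So c_2 = F′′(0)/2! = 2.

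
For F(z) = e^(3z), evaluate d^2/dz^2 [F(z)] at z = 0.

From the series, [z^2] F = 9/2; multiply by 2! = 2 to get 9.

9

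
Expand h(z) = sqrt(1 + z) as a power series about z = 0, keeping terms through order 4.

-5*z^4/128 + z^3/16 - z^2/8 + z/2 + 1

Use the known series and substitute for the argument.
h(0) = 1
h′(0) = 1/2
h′′(0) = -1/4
h′′′(0) = 3/8
h^(4)(0) = -15/16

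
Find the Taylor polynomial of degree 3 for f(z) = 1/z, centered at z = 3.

Apply the Taylor formula c_k = f^(k)(a)/k!.
[(z - 3)^0] = 1/3;  [(z - 3)^1] = -1/9;  [(z - 3)^2] = 1/27;  [(z - 3)^3] = -1/81.

-(z - 3)^3/81 + (z - 3)^2/27 - (z - 3)/9 + 1/3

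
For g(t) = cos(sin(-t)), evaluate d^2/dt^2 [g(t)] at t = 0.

Substitute the inner expansion into the outer series and collect powers.
The coefficient of t^2 in the expansion is -1/2, so g′′(0) = 2! * (-1/2) = -1.

-1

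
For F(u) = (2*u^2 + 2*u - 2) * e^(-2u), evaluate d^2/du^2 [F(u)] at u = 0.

Distribute the polynomial across the series and collect like powers.
From the series, [u^2] F = -6; multiply by 2! = 2 to get -12.

-12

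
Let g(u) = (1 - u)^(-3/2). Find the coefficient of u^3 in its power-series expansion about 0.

35/16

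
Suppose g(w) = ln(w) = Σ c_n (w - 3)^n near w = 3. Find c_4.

g(3) = ln(3)
g′(3) = 1/3
g′′(3) = -1/9
g′′′(3) = 2/27
g^(4)(3) = -2/27

-1/324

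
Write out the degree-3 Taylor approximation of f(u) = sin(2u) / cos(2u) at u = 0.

Write the quotient as an unknown series and match coefficients against numerator = denominator · series.
f(0) = 0
f′(0) = 2
f′′(0) = 0
f′′′(0) = 16
Then c_k = f^(k)(0)/k! gives each Taylor coefficient.

8*u^3/3 + 2*u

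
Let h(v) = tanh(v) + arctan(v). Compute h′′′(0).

-4

Combine the two series term by term.
From the series, [v^3] h = -2/3; multiply by 3! = 6 to get -4.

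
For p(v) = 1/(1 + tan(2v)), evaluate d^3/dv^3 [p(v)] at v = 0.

Let u equal the inner series; expand the outer function in u and truncate.
From the series, [v^3] p = -32/3; multiply by 3! = 6 to get -64.

-64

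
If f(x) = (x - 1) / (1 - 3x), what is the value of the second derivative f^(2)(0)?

Shift and add copies of the series according to the polynomial's terms.
The coefficient of x^2 in the expansion is -6, so f′′(0) = 2! * (-6) = -12.

-12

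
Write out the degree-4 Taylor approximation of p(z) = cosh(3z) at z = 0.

[z^0] = 1;  [z^1] = 0;  [z^2] = 9/2;  [z^3] = 0;  [z^4] = 27/8.

27*z^4/8 + 9*z^2/2 + 1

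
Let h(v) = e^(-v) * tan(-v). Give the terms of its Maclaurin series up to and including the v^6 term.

71*v^6/360 - 41*v^5/120 + v^4/2 - 5*v^3/6 + v^2 - v

Expand each factor separately, then convolve coefficients.
[v^0] = 0;  [v^1] = -1;  [v^2] = 1;  [v^3] = -5/6;  [v^4] = 1/2;  [v^5] = -41/120;  [v^6] = 71/360.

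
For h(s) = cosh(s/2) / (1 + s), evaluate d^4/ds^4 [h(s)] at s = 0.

433/16

Expand each factor separately, then convolve coefficients.
From the series, [s^4] h = 433/384; multiply by 4! = 24 to get 433/16.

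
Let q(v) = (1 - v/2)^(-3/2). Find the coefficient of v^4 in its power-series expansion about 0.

c_4 = q^(4)(0)/4! = 315/2048.

315/2048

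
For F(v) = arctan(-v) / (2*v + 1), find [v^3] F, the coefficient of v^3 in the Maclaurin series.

-11/3

Expand 1/(denominator) as a geometric series and multiply by the numerator's series.
So c_3 = F′′′(0)/3! = -11/3.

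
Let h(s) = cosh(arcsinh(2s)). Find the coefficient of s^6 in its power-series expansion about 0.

Compose series: expand the inner function first, then feed it into the outer expansion.
[s^0] = 1;  [s^1] = 0;  [s^2] = 2;  [s^3] = 0;  [s^4] = -2;  [s^5] = 0;  [s^6] = 4.
So c_6 = h^(6)(0)/6! = 4.

4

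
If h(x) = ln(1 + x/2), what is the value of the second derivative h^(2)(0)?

-1/4

Apply the Taylor formula c_k = f^(k)(a)/k!.
The coefficient of x^2 in the expansion is -1/8, so h′′(0) = 2! * (-1/8) = -1/4.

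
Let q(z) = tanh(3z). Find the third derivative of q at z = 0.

From the series, [z^3] q = -9; multiply by 3! = 6 to get -54.

-54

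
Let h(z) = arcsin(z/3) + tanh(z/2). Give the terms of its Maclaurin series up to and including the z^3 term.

-23*z^3/648 + 5*z/6

Add the two expansions coefficient-wise.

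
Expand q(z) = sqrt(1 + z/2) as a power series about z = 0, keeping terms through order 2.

Use the known series and substitute for the argument.
q(0) = 1
q′(0) = 1/4
q′′(0) = -1/16

-z^2/32 + z/4 + 1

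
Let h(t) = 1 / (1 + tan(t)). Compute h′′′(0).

-8

Write 1/(1+u) = 1 - u + u^2 - u^3 + ... and substitute the series for u.
The coefficient of t^3 in the expansion is -4/3, so h′′′(0) = 3! * (-4/3) = -8.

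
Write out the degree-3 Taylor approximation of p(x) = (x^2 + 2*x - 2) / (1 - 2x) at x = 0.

-6*x^3 - 3*x^2 - 2*x - 2

Distribute the polynomial across the series and collect like powers.
p(0) = -2
p′(0) = -2
p′′(0) = -6
p′′′(0) = -36
Then c_k = p^(k)(0)/k! gives each Taylor coefficient.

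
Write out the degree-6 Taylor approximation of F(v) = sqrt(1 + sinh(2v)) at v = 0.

-2401*v^6/720 + 241*v^5/120 - 31*v^4/24 + 7*v^3/6 - v^2/2 + v + 1

Let u equal the inner series; expand the outer function in u and truncate.
F(0) = 1
F′(0) = 1
F′′(0) = -1
F′′′(0) = 7
F^(4)(0) = -31
F^(5)(0) = 241
F^(6)(0) = -2401
Then c_k = F^(k)(0)/k! gives each Taylor coefficient.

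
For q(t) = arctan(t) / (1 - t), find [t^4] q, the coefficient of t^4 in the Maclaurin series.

2/3

Multiply the two series term by term and collect like powers.
q(0) = 0
q′(0) = 1
q′′(0) = 2
q′′′(0) = 4
q^(4)(0) = 16
So c_4 = q^(4)(0)/4! = 2/3.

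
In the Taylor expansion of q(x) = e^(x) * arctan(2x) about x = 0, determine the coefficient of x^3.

-5/3

Write out both Maclaurin series and multiply, keeping only the needed powers.
q(0) = 0
q′(0) = 2
q′′(0) = 4
q′′′(0) = -10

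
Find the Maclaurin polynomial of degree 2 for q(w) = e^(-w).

Apply the Taylor formula c_k = f^(k)(a)/k!.
[w^0] = 1;  [w^1] = -1;  [w^2] = 1/2.

w^2/2 - w + 1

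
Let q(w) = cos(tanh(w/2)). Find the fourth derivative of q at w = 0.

9/16

Substitute the inner expansion into the outer series and collect powers.
The coefficient of w^4 in the expansion is 3/128, so q^(4)(0) = 4! * (3/128) = 9/16.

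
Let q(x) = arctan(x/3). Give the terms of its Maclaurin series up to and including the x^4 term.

Differentiate repeatedly and evaluate at the center.
q(0) = 0
q′(0) = 1/3
q′′(0) = 0
q′′′(0) = -2/27
q^(4)(0) = 0

-x^3/81 + x/3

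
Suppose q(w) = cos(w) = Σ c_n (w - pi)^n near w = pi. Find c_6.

1/720

q(pi) = -1
q′(pi) = 0
q′′(pi) = 1
q′′′(pi) = 0
q^(4)(pi) = -1
q^(5)(pi) = 0
q^(6)(pi) = 1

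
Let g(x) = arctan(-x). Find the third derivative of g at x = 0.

2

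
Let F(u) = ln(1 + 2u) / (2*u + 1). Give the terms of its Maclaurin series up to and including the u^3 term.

44*u^3/3 - 6*u^2 + 2*u

Multiply the numerator's expansion by the denominator's geometric series.
F(0) = 0
F′(0) = 2
F′′(0) = -12
F′′′(0) = 88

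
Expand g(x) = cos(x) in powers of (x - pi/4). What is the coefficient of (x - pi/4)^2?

g(pi/4) = sqrt(2)/2
g′(pi/4) = -sqrt(2)/2
g′′(pi/4) = -sqrt(2)/2
So c_2 = g′′(pi/4)/2! = -sqrt(2)/4.

-sqrt(2)/4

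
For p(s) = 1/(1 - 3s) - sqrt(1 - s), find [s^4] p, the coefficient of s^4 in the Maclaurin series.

10373/128

Combine the two series term by term.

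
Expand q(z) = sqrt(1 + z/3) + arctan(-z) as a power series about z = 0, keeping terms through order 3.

145*z^3/432 - z^2/72 - 5*z/6 + 1

Combine the two series term by term.
q(0) = 1
q′(0) = -5/6
q′′(0) = -1/36
q′′′(0) = 145/72
The Taylor polynomial is Σ q^(k)(0)/k! · z^k.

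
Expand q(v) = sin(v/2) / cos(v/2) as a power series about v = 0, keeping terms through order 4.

v^3/24 + v/2

Divide the numerator series by the denominator series (power-series long division).
q(0) = 0
q′(0) = 1/2
q′′(0) = 0
q′′′(0) = 1/4
q^(4)(0) = 0
The Taylor polynomial is Σ q^(k)(0)/k! · v^k.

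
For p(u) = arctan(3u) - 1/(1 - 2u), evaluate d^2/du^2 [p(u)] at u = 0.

Add the two expansions coefficient-wise.
From the series, [u^2] p = -4; multiply by 2! = 2 to get -8.

-8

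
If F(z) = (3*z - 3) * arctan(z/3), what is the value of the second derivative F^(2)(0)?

2

Distribute the polynomial across the series and collect like powers.
From the series, [z^2] F = 1; multiply by 2! = 2 to get 2.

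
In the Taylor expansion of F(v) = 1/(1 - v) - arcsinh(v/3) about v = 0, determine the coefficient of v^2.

1

Add the two expansions coefficient-wise.
F(0) = 1
F′(0) = 2/3
F′′(0) = 2
So c_2 = F′′(0)/2! = 1.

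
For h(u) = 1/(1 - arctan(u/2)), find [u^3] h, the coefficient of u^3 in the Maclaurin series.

Substitute the inner expansion into the outer series and collect powers.

1/12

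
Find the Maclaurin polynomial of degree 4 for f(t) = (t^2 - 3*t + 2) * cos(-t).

Multiply each power in the prefactor through the base expansion.

-5*t^4/12 + 3*t^3/2 - 3*t + 2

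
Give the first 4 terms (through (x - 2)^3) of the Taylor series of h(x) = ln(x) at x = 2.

(x - 2)^3/24 - (x - 2)^2/8 + (x - 2)/2 + ln(2)

h(2) = ln(2)
h′(2) = 1/2
h′′(2) = -1/4
h′′′(2) = 1/4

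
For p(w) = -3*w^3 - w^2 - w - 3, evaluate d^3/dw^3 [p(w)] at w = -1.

-18

The coefficient of (w + 1)^3 in the expansion is -3, so p′′′(-1) = 3! * (-3) = -18.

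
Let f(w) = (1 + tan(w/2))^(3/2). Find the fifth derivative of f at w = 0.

Plug the Maclaurin series of the inner function into that of the outer and collect terms.
From the series, [w^5] f = 161/40960; multiply by 5! = 120 to get 483/1024.

483/1024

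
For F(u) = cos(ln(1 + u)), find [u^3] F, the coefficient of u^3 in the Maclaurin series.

1/2

Compose series: expand the inner function first, then feed it into the outer expansion.
F(0) = 1
F′(0) = 0
F′′(0) = -1
F′′′(0) = 3
The Taylor polynomial is Σ F^(k)(0)/k! · u^k.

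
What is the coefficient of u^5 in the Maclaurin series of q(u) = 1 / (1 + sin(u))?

-61/120

Expand as Σ (-1)^k u^k with u equal to the inner function's series.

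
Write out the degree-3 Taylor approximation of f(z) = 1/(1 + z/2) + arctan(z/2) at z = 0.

Combine the two series term by term.
f(0) = 1
f′(0) = 0
f′′(0) = 1/2
f′′′(0) = -1

-z^3/6 + z^2/4 + 1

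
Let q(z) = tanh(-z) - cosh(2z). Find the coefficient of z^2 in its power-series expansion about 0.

Combine the two series term by term.
q(0) = -1
q′(0) = -1
q′′(0) = -4
So c_2 = q′′(0)/2! = -2.

-2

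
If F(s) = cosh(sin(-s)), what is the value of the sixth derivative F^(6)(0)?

Plug the Maclaurin series of the inner function into that of the outer and collect terms.
From the series, [s^6] F = -1/240; multiply by 6! = 720 to get -3.

-3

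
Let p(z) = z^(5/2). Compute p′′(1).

The coefficient of (z - 1)^2 in the expansion is 15/8, so p′′(1) = 2! * (15/8) = 15/4.

15/4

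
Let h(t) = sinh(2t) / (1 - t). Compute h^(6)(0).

2592

Take the Cauchy product of the two expansions.
The coefficient of t^6 in the expansion is 18/5, so h^(6)(0) = 6! * (18/5) = 2592.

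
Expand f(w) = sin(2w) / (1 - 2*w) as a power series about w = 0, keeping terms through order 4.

Multiply the numerator's expansion by the denominator's geometric series.

40*w^4/3 + 20*w^3/3 + 4*w^2 + 2*w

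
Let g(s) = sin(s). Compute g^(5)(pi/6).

The coefficient of (s - pi/6)^5 in the expansion is sqrt(3)/240, so g^(5)(pi/6) = 5! * (sqrt(3)/240) = sqrt(3)/2.

sqrt(3)/2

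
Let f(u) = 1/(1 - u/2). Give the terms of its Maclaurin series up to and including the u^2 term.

u^2/4 + u/2 + 1

f(0) = 1
f′(0) = 1/2
f′′(0) = 1/2
The Taylor polynomial is Σ f^(k)(0)/k! · u^k.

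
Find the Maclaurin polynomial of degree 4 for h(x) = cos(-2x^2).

1 - 2*x^4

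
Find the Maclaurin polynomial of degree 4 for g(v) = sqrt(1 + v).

Differentiate repeatedly and evaluate at the center.

-5*v^4/128 + v^3/16 - v^2/8 + v/2 + 1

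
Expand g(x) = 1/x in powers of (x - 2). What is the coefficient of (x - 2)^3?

-1/16

g(2) = 1/2
g′(2) = -1/4
g′′(2) = 1/4
g′′′(2) = -3/8
Dividing each by k! gives the coefficients c_0, ..., c_3.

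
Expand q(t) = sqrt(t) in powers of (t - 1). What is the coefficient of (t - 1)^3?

1/16

Compute the successive derivatives at the expansion point and divide by k!.
q(1) = 1
q′(1) = 1/2
q′′(1) = -1/4
q′′′(1) = 3/8
So c_3 = q′′′(1)/3! = 1/16.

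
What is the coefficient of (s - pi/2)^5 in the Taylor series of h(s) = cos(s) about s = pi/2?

Differentiate repeatedly and evaluate at the center.
[(s - pi/2)^0] = 0;  [(s - pi/2)^1] = -1;  [(s - pi/2)^2] = 0;  [(s - pi/2)^3] = 1/6;  [(s - pi/2)^4] = 0;  [(s - pi/2)^5] = -1/120.
So c_5 = h^(5)(pi/2)/5! = -1/120.

-1/120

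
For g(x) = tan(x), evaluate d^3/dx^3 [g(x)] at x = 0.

2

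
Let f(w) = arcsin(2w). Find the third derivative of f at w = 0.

8

From the series, [w^3] f = 4/3; multiply by 3! = 6 to get 8.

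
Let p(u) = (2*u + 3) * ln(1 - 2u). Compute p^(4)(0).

-416

Distribute the polynomial across the series and collect like powers.
The coefficient of u^4 in the expansion is -52/3, so p^(4)(0) = 4! * (-52/3) = -416.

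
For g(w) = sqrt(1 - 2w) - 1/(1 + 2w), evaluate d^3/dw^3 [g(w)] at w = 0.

45

Add the two expansions coefficient-wise.
From the series, [w^3] g = 15/2; multiply by 3! = 6 to get 45.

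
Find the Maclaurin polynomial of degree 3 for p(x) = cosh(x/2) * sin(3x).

Multiply the two series term by term and collect like powers.
p(0) = 0
p′(0) = 3
p′′(0) = 0
p′′′(0) = -99/4
Then c_k = p^(k)(0)/k! gives each Taylor coefficient.

-33*x^3/8 + 3*x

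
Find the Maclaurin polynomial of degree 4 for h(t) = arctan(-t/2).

t^3/24 - t/2

h(0) = 0
h′(0) = -1/2
h′′(0) = 0
h′′′(0) = 1/4
h^(4)(0) = 0
Dividing each by k! gives the coefficients c_0, ..., c_4.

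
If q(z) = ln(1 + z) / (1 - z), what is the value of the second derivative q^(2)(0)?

Expand each factor separately, then convolve coefficients.
The coefficient of z^2 in the expansion is 1/2, so q′′(0) = 2! * (1/2) = 1.

1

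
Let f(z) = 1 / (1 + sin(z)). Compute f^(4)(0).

Use the geometric series for the reciprocal, then substitute.
From the series, [z^4] f = 2/3; multiply by 4! = 24 to get 16.

16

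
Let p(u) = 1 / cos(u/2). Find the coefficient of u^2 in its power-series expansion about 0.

1/8

Write the quotient as an unknown series and match coefficients against numerator = denominator · series.
[u^0] = 1;  [u^1] = 0;  [u^2] = 1/8.
So c_2 = p′′(0)/2! = 1/8.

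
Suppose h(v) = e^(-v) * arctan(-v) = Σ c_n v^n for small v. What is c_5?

Write out both Maclaurin series and multiply, keeping only the needed powers.

-3/40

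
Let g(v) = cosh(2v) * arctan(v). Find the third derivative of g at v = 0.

10

Multiply the two series term by term and collect like powers.
From the series, [v^3] g = 5/3; multiply by 3! = 6 to get 10.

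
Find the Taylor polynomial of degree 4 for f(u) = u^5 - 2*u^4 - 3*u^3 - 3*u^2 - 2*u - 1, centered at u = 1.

Apply the Taylor formula c_k = f^(k)(a)/k!.

3*(u - 1)^4 - (u - 1)^3 - 14*(u - 1)^2 - 20*(u - 1) - 10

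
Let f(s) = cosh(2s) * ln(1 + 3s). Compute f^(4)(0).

Write out both Maclaurin series and multiply, keeping only the needed powers.
The coefficient of s^4 in the expansion is -117/4, so f^(4)(0) = 4! * (-117/4) = -702.

-702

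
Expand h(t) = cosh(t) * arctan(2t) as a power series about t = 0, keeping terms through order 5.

103*t^5/20 - 5*t^3/3 + 2*t

Take the Cauchy product of the two expansions.
h(0) = 0
h′(0) = 2
h′′(0) = 0
h′′′(0) = -10
h^(4)(0) = 0
h^(5)(0) = 618
The Taylor polynomial is Σ h^(k)(0)/k! · t^k.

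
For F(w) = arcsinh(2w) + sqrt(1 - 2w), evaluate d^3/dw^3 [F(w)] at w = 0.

-11

Expand each term separately and add.
The coefficient of w^3 in the expansion is -11/6, so F′′′(0) = 3! * (-11/6) = -11.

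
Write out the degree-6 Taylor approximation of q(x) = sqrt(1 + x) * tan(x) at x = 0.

147*x^6/1280 + 101*x^5/1920 + 11*x^4/48 + 5*x^3/24 + x^2/2 + x

Expand each factor separately, then convolve coefficients.
q(0) = 0
q′(0) = 1
q′′(0) = 1
q′′′(0) = 5/4
q^(4)(0) = 11/2
q^(5)(0) = 101/16
q^(6)(0) = 1323/16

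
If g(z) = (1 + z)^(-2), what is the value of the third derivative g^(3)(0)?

-24

The coefficient of z^3 in the expansion is -4, so g′′′(0) = 3! * (-4) = -24.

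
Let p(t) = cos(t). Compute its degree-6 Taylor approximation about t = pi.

(t - pi)^6/720 - (t - pi)^4/24 + (t - pi)^2/2 - 1

Apply the Taylor formula c_k = f^(k)(a)/k!.
p(pi) = -1
p′(pi) = 0
p′′(pi) = 1
p′′′(pi) = 0
p^(4)(pi) = -1
p^(5)(pi) = 0
p^(6)(pi) = 1
Then c_k = p^(k)(pi)/k! gives each Taylor coefficient.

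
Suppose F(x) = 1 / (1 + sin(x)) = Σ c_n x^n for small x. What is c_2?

1

Expand as Σ (-1)^k u^k with u equal to the inner function's series.
F(0) = 1
F′(0) = -1
F′′(0) = 2
So c_2 = F′′(0)/2! = 1.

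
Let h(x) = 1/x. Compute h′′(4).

1/32

Differentiate repeatedly and evaluate at the center.
From the series, [(x - 4)^2] h = 1/64; multiply by 2! = 2 to get 1/32.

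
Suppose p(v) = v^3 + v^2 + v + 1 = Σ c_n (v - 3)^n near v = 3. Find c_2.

[(v - 3)^0] = 40;  [(v - 3)^1] = 34;  [(v - 3)^2] = 10.
So c_2 = p′′(3)/2! = 10.

10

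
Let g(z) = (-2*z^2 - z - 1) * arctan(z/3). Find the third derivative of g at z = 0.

Shift and add copies of the series according to the polynomial's terms.
From the series, [z^3] g = -53/81; multiply by 3! = 6 to get -106/27.

-106/27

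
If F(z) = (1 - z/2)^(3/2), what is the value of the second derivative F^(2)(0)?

Compute the successive derivatives at the expansion point and divide by k!.
The coefficient of z^2 in the expansion is 3/32, so F′′(0) = 2! * (3/32) = 3/16.

3/16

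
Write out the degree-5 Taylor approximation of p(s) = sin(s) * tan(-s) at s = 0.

Write out both Maclaurin series and multiply, keeping only the needed powers.
p(0) = 0
p′(0) = 0
p′′(0) = -2
p′′′(0) = 0
p^(4)(0) = -4
p^(5)(0) = 0
Then c_k = p^(k)(0)/k! gives each Taylor coefficient.

-s^4/6 - s^2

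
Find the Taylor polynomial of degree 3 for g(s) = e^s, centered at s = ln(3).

(s - ln(3))^3/2 + 3*(s - ln(3))^2/2 + 3*(s - ln(3)) + 3

[(s - ln(3))^0] = 3;  [(s - ln(3))^1] = 3;  [(s - ln(3))^2] = 3/2;  [(s - ln(3))^3] = 1/2.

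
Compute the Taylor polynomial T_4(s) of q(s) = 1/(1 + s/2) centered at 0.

Apply the Taylor formula c_k = f^(k)(a)/k!.
q(0) = 1
q′(0) = -1/2
q′′(0) = 1/2
q′′′(0) = -3/4
q^(4)(0) = 3/2
Dividing each by k! gives the coefficients c_0, ..., c_4.

s^4/16 - s^3/8 + s^2/4 - s/2 + 1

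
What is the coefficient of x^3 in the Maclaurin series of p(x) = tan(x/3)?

c_3 = p′′′(0)/3! = 1/81.

1/81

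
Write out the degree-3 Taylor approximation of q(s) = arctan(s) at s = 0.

Apply the Taylor formula c_k = f^(k)(a)/k!.

-s^3/3 + s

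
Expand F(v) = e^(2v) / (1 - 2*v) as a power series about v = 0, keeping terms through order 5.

1304*v^5/15 + 130*v^4/3 + 64*v^3/3 + 10*v^2 + 4*v + 1

Expand 1/(denominator) as a geometric series and multiply by the numerator's series.
F(0) = 1
F′(0) = 4
F′′(0) = 20
F′′′(0) = 128
F^(4)(0) = 1040
F^(5)(0) = 10432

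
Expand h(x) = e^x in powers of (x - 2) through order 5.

(x - 2)^5*e^(2)/120 + (x - 2)^4*e^(2)/24 + (x - 2)^3*e^(2)/6 + (x - 2)^2*e^(2)/2 + (x - 2)*e^(2) + e^(2)

h(2) = e^(2)
h′(2) = e^(2)
h′′(2) = e^(2)
h′′′(2) = e^(2)
h^(4)(2) = e^(2)
h^(5)(2) = e^(2)
Dividing each by k! gives the coefficients c_0, ..., c_5.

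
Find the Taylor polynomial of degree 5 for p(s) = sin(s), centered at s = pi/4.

[(s - pi/4)^0] = sqrt(2)/2;  [(s - pi/4)^1] = sqrt(2)/2;  [(s - pi/4)^2] = -sqrt(2)/4;  [(s - pi/4)^3] = -sqrt(2)/12;  [(s - pi/4)^4] = sqrt(2)/48;  [(s - pi/4)^5] = sqrt(2)/240.

sqrt(2)*(s - pi/4)^5/240 + sqrt(2)*(s - pi/4)^4/48 - sqrt(2)*(s - pi/4)^3/12 - sqrt(2)*(s - pi/4)^2/4 + sqrt(2)*(s - pi/4)/2 + sqrt(2)/2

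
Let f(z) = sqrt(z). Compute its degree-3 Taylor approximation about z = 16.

(z - 16)^3/16384 - (z - 16)^2/512 + (z - 16)/8 + 4

f(16) = 4
f′(16) = 1/8
f′′(16) = -1/256
f′′′(16) = 3/8192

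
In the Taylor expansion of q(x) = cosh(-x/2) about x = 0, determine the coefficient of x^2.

1/8

q(0) = 1
q′(0) = 0
q′′(0) = 1/4
Then c_k = q^(k)(0)/k! gives each Taylor coefficient.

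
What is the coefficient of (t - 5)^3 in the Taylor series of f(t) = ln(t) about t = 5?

1/375

Compute the successive derivatives at the expansion point and divide by k!.
[(t - 5)^0] = ln(5);  [(t - 5)^1] = 1/5;  [(t - 5)^2] = -1/50;  [(t - 5)^3] = 1/375.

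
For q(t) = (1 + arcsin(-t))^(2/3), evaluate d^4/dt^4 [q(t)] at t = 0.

-128/81

Substitute the inner expansion into the outer series and collect powers.
The coefficient of t^4 in the expansion is -16/243, so q^(4)(0) = 4! * (-16/243) = -128/81.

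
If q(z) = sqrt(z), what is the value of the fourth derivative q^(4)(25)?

Compute the successive derivatives at the expansion point and divide by k!.
The coefficient of (z - 25)^4 in the expansion is -1/2000000, so q^(4)(25) = 4! * (-1/2000000) = -3/250000.

-3/250000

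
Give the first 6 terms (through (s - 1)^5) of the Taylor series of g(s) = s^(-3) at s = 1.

Apply the Taylor formula c_k = f^(k)(a)/k!.
g(1) = 1
g′(1) = -3
g′′(1) = 12
g′′′(1) = -60
g^(4)(1) = 360
g^(5)(1) = -2520
Then c_k = g^(k)(1)/k! gives each Taylor coefficient.

-21*(s - 1)^5 + 15*(s - 1)^4 - 10*(s - 1)^3 + 6*(s - 1)^2 - 3*(s - 1) + 1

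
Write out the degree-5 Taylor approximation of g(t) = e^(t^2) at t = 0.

t^4/2 + t^2 + 1

g(0) = 1
g′(0) = 0
g′′(0) = 2
g′′′(0) = 0
g^(4)(0) = 12
g^(5)(0) = 0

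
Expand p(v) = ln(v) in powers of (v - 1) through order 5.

(v - 1)^5/5 - (v - 1)^4/4 + (v - 1)^3/3 - (v - 1)^2/2 + (v - 1)

p(1) = 0
p′(1) = 1
p′′(1) = -1
p′′′(1) = 2
p^(4)(1) = -6
p^(5)(1) = 24
The Taylor polynomial is Σ p^(k)(1)/k! · (v - 1)^k.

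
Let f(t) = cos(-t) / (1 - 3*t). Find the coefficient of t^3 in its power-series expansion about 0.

51/2

Expand 1/(denominator) as a geometric series and multiply by the numerator's series.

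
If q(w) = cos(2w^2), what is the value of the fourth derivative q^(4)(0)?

The coefficient of w^4 in the expansion is -2, so q^(4)(0) = 4! * (-2) = -48.

-48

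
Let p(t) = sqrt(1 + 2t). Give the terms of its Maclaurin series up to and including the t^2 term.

-t^2/2 + t + 1

[t^0] = 1;  [t^1] = 1;  [t^2] = -1/2.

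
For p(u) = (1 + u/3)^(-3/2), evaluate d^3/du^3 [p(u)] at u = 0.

-35/72

The coefficient of u^3 in the expansion is -35/432, so p′′′(0) = 3! * (-35/432) = -35/72.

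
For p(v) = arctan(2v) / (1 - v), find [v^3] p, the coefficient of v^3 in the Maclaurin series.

Write out both Maclaurin series and multiply, keeping only the needed powers.
p(0) = 0
p′(0) = 2
p′′(0) = 4
p′′′(0) = -4

-2/3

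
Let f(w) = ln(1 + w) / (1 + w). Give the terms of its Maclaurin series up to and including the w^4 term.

Multiply the two series term by term and collect like powers.
[w^0] = 0;  [w^1] = 1;  [w^2] = -3/2;  [w^3] = 11/6;  [w^4] = -25/12.

-25*w^4/12 + 11*w^3/6 - 3*w^2/2 + w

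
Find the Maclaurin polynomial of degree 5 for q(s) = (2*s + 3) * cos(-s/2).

s^5/192 + s^4/128 - s^3/4 - 3*s^2/8 + 2*s + 3

Multiply each power in the prefactor through the base expansion.
[s^0] = 3;  [s^1] = 2;  [s^2] = -3/8;  [s^3] = -1/4;  [s^4] = 1/128;  [s^5] = 1/192.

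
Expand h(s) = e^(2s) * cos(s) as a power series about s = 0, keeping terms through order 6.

-13*s^6/80 - 19*s^5/60 - 7*s^4/24 + s^3/3 + 3*s^2/2 + 2*s + 1

Write out both Maclaurin series and multiply, keeping only the needed powers.
h(0) = 1
h′(0) = 2
h′′(0) = 3
h′′′(0) = 2
h^(4)(0) = -7
h^(5)(0) = -38
h^(6)(0) = -117
Dividing each by k! gives the coefficients c_0, ..., c_6.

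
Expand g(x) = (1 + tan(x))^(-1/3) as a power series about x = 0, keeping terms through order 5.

Substitute the inner expansion into the outer series and collect powers.
g(0) = 1
g′(0) = -1/3
g′′(0) = 4/9
g′′′(0) = -46/27
g^(4)(0) = 568/81
g^(5)(0) = -343*2^(49/65)*3^(7/52)*5^(97/130)*7^(53/130)/120
Then c_k = g^(k)(0)/k! gives each Taylor coefficient.

-1247*x^5/3645 + 71*x^4/243 - 23*x^3/81 + 2*x^2/9 - x/3 + 1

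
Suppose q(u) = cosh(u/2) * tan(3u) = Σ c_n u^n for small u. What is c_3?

75/8

Multiply the two series term by term and collect like powers.
[u^0] = 0;  [u^1] = 3;  [u^2] = 0;  [u^3] = 75/8.
So c_3 = q′′′(0)/3! = 75/8.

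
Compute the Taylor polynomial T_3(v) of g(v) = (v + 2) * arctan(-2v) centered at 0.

16*v^3/3 - 2*v^2 - 4*v

Multiply each power in the prefactor through the base expansion.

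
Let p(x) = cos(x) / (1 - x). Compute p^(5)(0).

65

Expand 1/(denominator) as a geometric series and multiply by the numerator's series.
The coefficient of x^5 in the expansion is 13/24, so p^(5)(0) = 5! * (13/24) = 65.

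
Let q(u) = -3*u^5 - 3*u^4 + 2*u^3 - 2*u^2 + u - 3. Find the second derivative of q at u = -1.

8

The coefficient of (u + 1)^2 in the expansion is 4, so q′′(-1) = 2! * (4) = 8.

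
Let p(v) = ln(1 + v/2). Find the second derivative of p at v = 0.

-1/4

From the series, [v^2] p = -1/8; multiply by 2! = 2 to get -1/4.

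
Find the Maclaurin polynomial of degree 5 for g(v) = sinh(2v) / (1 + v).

18*v^5/5 - 10*v^4/3 + 10*v^3/3 - 2*v^2 + 2*v

Expand each factor separately, then convolve coefficients.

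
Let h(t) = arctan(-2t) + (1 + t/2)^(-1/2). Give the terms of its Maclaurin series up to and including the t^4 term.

Combine the two series term by term.
h(0) = 1
h′(0) = -9/4
h′′(0) = 3/16
h′′′(0) = 1009/64
h^(4)(0) = 105/256

35*t^4/2048 + 1009*t^3/384 + 3*t^2/32 - 9*t/4 + 1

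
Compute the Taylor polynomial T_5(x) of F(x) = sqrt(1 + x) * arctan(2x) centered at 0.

Expand each factor separately, then convolve coefficients.
F(0) = 0
F′(0) = 2
F′′(0) = 2
F′′′(0) = -35/2
F^(4)(0) = -29
F^(5)(0) = 6389/8

6389*x^5/960 - 29*x^4/24 - 35*x^3/12 + x^2 + 2*x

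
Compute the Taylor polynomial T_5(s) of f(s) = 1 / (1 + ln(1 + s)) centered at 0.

Use the geometric series for the reciprocal, then substitute.
[s^0] = 1;  [s^1] = -1;  [s^2] = 3/2;  [s^3] = -7/3;  [s^4] = 11/3;  [s^5] = -347/60.

-347*s^5/60 + 11*s^4/3 - 7*s^3/3 + 3*s^2/2 - s + 1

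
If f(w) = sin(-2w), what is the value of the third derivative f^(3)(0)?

8

Compute the successive derivatives at the expansion point and divide by k!.
The coefficient of w^3 in the expansion is 4/3, so f′′′(0) = 3! * (4/3) = 8.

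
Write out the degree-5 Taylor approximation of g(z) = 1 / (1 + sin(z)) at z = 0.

-61*z^5/120 + 2*z^4/3 - 5*z^3/6 + z^2 - z + 1

Write 1/(1+u) = 1 - u + u^2 - u^3 + ... and substitute the series for u.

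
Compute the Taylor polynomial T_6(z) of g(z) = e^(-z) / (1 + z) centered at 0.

Take the Cauchy product of the two expansions.
g(0) = 1
g′(0) = -2
g′′(0) = 5
g′′′(0) = -16
g^(4)(0) = 65
g^(5)(0) = -326
g^(6)(0) = 1957

1957*z^6/720 - 163*z^5/60 + 65*z^4/24 - 8*z^3/3 + 5*z^2/2 - 2*z + 1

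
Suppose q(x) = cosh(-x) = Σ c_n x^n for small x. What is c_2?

Compute the successive derivatives at the expansion point and divide by k!.
So c_2 = q′′(0)/2! = 1/2.

1/2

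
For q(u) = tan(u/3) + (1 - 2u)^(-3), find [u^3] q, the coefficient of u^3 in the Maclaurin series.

6481/81

Combine the two series term by term.
q(0) = 1
q′(0) = 19/3
q′′(0) = 48
q′′′(0) = 12962/27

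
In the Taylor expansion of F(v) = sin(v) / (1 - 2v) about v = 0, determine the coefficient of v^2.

Take the Cauchy product of the two expansions.
F(0) = 0
F′(0) = 1
F′′(0) = 4
So c_2 = F′′(0)/2! = 2.

2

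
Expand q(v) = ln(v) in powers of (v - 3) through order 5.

q(3) = ln(3)
q′(3) = 1/3
q′′(3) = -1/9
q′′′(3) = 2/27
q^(4)(3) = -2/27
q^(5)(3) = 8/81
Dividing each by k! gives the coefficients c_0, ..., c_5.

(v - 3)^5/1215 - (v - 3)^4/324 + (v - 3)^3/81 - (v - 3)^2/18 + (v - 3)/3 + ln(3)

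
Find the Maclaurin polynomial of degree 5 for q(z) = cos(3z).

27*z^4/8 - 9*z^2/2 + 1

q(0) = 1
q′(0) = 0
q′′(0) = -9
q′′′(0) = 0
q^(4)(0) = 81
q^(5)(0) = 0
Dividing each by k! gives the coefficients c_0, ..., c_5.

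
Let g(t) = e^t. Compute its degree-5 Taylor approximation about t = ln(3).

(t - ln(3))^5/40 + (t - ln(3))^4/8 + (t - ln(3))^3/2 + 3*(t - ln(3))^2/2 + 3*(t - ln(3)) + 3

Apply the Taylor formula c_k = f^(k)(a)/k!.
[(t - ln(3))^0] = 3;  [(t - ln(3))^1] = 3;  [(t - ln(3))^2] = 3/2;  [(t - ln(3))^3] = 1/2;  [(t - ln(3))^4] = 1/8;  [(t - ln(3))^5] = 1/40.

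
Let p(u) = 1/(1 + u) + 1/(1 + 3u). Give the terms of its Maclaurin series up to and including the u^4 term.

Combine the two series term by term.

82*u^4 - 28*u^3 + 10*u^2 - 4*u + 2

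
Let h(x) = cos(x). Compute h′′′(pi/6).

The coefficient of (x - pi/6)^3 in the expansion is 1/12, so h′′′(pi/6) = 3! * (1/12) = 1/2.

1/2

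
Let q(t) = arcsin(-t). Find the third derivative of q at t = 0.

-1

The coefficient of t^3 in the expansion is -1/6, so q′′′(0) = 3! * (-1/6) = -1.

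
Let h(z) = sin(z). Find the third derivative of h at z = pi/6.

-sqrt(3)/2

From the series, [(z - pi/6)^3] h = -sqrt(3)/12; multiply by 3! = 6 to get -sqrt(3)/2.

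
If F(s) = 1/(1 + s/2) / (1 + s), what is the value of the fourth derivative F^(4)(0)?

Multiply the two series term by term and collect like powers.
The coefficient of s^4 in the expansion is 31/16, so F^(4)(0) = 4! * (31/16) = 93/2.

93/2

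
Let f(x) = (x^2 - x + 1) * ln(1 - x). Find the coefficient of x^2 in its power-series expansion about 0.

1/2

Multiply each power in the prefactor through the base expansion.
[x^0] = 0;  [x^1] = -1;  [x^2] = 1/2.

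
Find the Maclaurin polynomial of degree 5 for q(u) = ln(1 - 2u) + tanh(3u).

Add the two expansions coefficient-wise.
q(0) = 0
q′(0) = 1
q′′(0) = -4
q′′′(0) = -70
q^(4)(0) = -96
q^(5)(0) = 3120

26*u^5 - 4*u^4 - 35*u^3/3 - 2*u^2 + u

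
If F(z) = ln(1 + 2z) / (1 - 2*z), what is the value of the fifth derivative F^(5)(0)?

Expand 1/(denominator) as a geometric series and multiply by the numerator's series.
The coefficient of z^5 in the expansion is 376/15, so F^(5)(0) = 5! * (376/15) = 3008.

3008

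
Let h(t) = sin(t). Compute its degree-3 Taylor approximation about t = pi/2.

1 - (t - pi/2)^2/2

Use the known series and substitute for the argument.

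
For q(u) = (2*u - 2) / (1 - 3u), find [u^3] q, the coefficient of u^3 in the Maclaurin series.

-36

Multiply each power in the prefactor through the base expansion.
[u^0] = -2;  [u^1] = -4;  [u^2] = -12;  [u^3] = -36.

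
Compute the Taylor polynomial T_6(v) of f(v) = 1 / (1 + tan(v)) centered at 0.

122*v^6/45 - 32*v^5/15 + 5*v^4/3 - 4*v^3/3 + v^2 - v + 1

Use the geometric series for the reciprocal, then substitute.
[v^0] = 1;  [v^1] = -1;  [v^2] = 1;  [v^3] = -4/3;  [v^4] = 5/3;  [v^5] = -32/15;  [v^6] = 122/45.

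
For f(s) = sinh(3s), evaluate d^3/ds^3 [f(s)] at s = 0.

27

Differentiate repeatedly and evaluate at the center.
From the series, [s^3] f = 9/2; multiply by 3! = 6 to get 27.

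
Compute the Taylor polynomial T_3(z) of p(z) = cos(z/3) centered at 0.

Use the known series and substitute for the argument.

1 - z^2/18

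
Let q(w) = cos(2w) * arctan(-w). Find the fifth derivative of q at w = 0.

-184

Write out both Maclaurin series and multiply, keeping only the needed powers.
The coefficient of w^5 in the expansion is -23/15, so q^(5)(0) = 5! * (-23/15) = -184.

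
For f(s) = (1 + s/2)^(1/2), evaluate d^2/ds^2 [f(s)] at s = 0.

From the series, [s^2] f = -1/32; multiply by 2! = 2 to get -1/16.

-1/16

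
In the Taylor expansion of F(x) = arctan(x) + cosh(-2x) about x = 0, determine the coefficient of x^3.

Combine the two series term by term.
F(0) = 1
F′(0) = 1
F′′(0) = 4
F′′′(0) = -2
So c_3 = F′′′(0)/3! = -1/3.

-1/3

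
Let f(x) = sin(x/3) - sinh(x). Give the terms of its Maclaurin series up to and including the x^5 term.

Add the two expansions coefficient-wise.
f(0) = 0
f′(0) = -2/3
f′′(0) = 0
f′′′(0) = -28/27
f^(4)(0) = 0
f^(5)(0) = -242/243

-121*x^5/14580 - 14*x^3/81 - 2*x/3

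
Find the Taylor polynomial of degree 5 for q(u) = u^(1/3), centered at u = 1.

22*(u - 1)^5/729 - 10*(u - 1)^4/243 + 5*(u - 1)^3/81 - (u - 1)^2/9 + (u - 1)/3 + 1

Compute the successive derivatives at the expansion point and divide by k!.
q(1) = 1
q′(1) = 1/3
q′′(1) = -2/9
q′′′(1) = 10/27
q^(4)(1) = -80/81
q^(5)(1) = 880/243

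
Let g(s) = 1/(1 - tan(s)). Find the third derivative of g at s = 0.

8

Plug the Maclaurin series of the inner function into that of the outer and collect terms.
The coefficient of s^3 in the expansion is 4/3, so g′′′(0) = 3! * (4/3) = 8.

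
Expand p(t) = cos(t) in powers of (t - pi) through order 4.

Use the known series and substitute for the argument.
[(t - pi)^0] = -1;  [(t - pi)^1] = 0;  [(t - pi)^2] = 1/2;  [(t - pi)^3] = 0;  [(t - pi)^4] = -1/24.

-(t - pi)^4/24 + (t - pi)^2/2 - 1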